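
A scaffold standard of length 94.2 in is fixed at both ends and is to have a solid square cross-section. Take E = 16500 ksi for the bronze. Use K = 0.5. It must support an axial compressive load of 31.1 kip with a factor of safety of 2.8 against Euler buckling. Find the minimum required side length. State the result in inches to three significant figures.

a ≈ 1.94 in

Required P_cr = n·P = 2.8 × 31.1 = 87.08 kip
L_e = K·L = 0.5 × 94.2 = 47.10 in
Required I = P_cr·L_e²/(π²E) = 8.708×10^4 × 47.10² / (π² × 1.65×10^7) = 1.186 in⁴
Solid square: I = a⁴/12  ⇒  a = (12I)^(1/4) = (12×1.186)^(1/4) = 1.94 in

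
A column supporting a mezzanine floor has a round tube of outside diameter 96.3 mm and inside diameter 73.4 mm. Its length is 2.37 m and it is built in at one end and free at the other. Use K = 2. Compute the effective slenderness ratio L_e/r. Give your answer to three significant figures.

λ ≈ 157

d_o = 96.3 mm, d_i = 73.4 mm
I = π(d_o⁴ − d_i⁴)/64 = π(96.3⁴ − 73.40⁴)/64 = 2.797×10^6 mm⁴
A = 3.052×10^3 mm²;  r_min = √(I/A) = √(2.797×10^6/3.052×10^3) = 30.27 mm
L_e = K·L = 2 × 2.37 m = 4.740 m = 4740.0 mm
λ = L_e / r_min = 4740.0 / 30.27 = 157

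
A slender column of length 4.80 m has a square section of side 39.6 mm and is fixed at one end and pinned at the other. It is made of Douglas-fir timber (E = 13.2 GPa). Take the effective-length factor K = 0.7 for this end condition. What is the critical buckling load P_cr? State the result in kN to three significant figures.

P_cr ≈ 2.36 kN

I = a⁴/12 = 39.6⁴/12 = 2.049×10^5 mm⁴
I = 2.049×10^5 mm⁴ = 2.049×10^-7 m⁴
Effective length L_e = K·L = 0.7 × 4.80 = 3.360 m
P_cr = π²EI / L_e² = π² × 13.2×10⁹ × 2.049×10^-7 / 3.360² = 2.365×10^3 N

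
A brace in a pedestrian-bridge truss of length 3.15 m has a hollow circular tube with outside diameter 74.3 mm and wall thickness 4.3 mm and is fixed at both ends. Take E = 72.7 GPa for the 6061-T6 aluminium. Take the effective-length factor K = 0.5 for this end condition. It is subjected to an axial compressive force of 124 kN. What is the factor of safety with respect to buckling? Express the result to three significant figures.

n ≈ 1.36

Inner diameter d_i = 74.3 − 2×4.3 = 65.70 mm
I = π(d_o⁴ − d_i⁴)/64 = π(74.3⁴ − 65.70⁴)/64 = 5.814×10^5 mm⁴
I = 5.814×10^5 mm⁴ = 5.814×10^-7 m⁴
Effective length L_e = K·L = 0.5 × 3.15 = 1.575 m
P_cr = π²EI / L_e² = π² × 72.7×10⁹ × 5.814×10^-7 / 1.575² = 1.682×10^5 N
Factor of safety n = P_cr / P = 168.16 / 124 = 1.36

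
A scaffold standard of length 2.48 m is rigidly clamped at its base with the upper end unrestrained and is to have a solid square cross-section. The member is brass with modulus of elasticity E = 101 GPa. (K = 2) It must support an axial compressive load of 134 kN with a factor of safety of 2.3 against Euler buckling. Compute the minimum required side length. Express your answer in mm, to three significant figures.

Required P_cr = n·P = 2.3 × 134 = 308.2 kN
L_e = K·L = 2 × 2.48 = 4.960 m
Required I = P_cr·L_e²/(π²E) = 3.082×10^5 × 4.960² / (π² × 1.01×10^11) = 7.606×10^-6 m⁴
I_req = 7.606×10^6 mm⁴
Solid square: I = a⁴/12  ⇒  a = (12I)^(1/4) = (12×7.606×10^6)^(1/4) = 97.7 mm

a ≈ 97.7 mm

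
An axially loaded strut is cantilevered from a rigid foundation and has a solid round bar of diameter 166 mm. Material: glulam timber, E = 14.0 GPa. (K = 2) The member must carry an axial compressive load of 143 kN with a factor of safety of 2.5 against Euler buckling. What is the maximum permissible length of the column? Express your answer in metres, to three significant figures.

L_max ≈ 1.90 m

I = πd⁴/64 = π×166⁴/64 = 3.727×10^7 mm⁴
I = 3.727×10^-5 m⁴
Required critical load P_cr = n·P = 2.5 × 143 = 357.5 kN = 3.575×10^5 N
From P_cr = π²EI/(K·L)²:  L = (1/K)·√(π²EI/P_cr) = (1/2)·√(π²×1.40×10^10×3.727×10^-5/3.575×10^5)
L = 1.90 m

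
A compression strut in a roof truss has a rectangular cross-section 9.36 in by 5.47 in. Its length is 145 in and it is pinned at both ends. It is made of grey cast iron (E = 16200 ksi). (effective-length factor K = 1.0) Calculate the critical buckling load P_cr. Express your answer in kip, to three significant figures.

Buckling occurs about the weak axis: I_min = h·b³/12 with b = 5.47 in (the shorter side).
I_min = 9.36×5.47³/12 = 127.7 in⁴
Effective length L_e = K·L = 1 × 145 = 145.0 in
P_cr = π²EI / L_e² = π² × 16200×10³ × 127.7 / 145.0² = 9.708×10^5 lb

P_cr ≈ 971 kip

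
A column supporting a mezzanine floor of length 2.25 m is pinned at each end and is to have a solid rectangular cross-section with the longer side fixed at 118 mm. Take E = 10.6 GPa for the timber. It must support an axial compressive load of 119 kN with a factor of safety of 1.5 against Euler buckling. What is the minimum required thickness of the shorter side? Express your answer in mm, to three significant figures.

Required P_cr = n·P = 1.5 × 119 = 178.5 kN
L_e = K·L = 1 × 2.25 = 2.250 m
Required I = P_cr·L_e²/(π²E) = 1.785×10^5 × 2.250² / (π² × 1.06×10^10) = 8.638×10^-6 m⁴
I_req = 8.638×10^6 mm⁴
Rectangle, weak axis: I_min = h·b³/12 with h = 118 mm fixed  ⇒  b = (12I/h)^(1/3) = 95.8 mm

b ≈ 95.8 mm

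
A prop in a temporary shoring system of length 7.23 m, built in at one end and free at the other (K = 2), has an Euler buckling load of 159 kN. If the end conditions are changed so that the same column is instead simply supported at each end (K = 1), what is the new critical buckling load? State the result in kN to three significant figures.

P_cr ∝ 1/K², so P_cr,new = P_cr,old × (K_old/K_new)² = 159 × (2/1)²
= 159 × 4.000 = 636 kN

P_cr ≈ 636 kN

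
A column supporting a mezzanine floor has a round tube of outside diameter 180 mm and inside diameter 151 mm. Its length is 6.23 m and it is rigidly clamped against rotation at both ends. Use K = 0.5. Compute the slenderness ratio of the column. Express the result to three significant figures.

d_o = 180 mm, d_i = 151 mm
I = π(d_o⁴ − d_i⁴)/64 = π(180⁴ − 151.0⁴)/64 = 2.601×10^7 mm⁴
A = 7.539×10^3 mm²;  r_min = √(I/A) = √(2.601×10^7/7.539×10^3) = 58.74 mm
L_e = K·L = 0.5 × 6.23 m = 3.115 m = 3115.0 mm
λ = L_e / r_min = 3115.0 / 58.74 = 53.0

λ ≈ 53.0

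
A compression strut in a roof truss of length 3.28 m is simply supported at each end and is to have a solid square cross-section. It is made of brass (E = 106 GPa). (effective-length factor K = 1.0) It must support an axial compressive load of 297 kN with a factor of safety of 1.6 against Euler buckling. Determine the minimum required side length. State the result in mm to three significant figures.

Required P_cr = n·P = 1.6 × 297 = 475.2 kN
L_e = K·L = 1 × 3.28 = 3.280 m
Required I = P_cr·L_e²/(π²E) = 4.752×10^5 × 3.280² / (π² × 1.06×10^11) = 4.887×10^-6 m⁴
I_req = 4.887×10^6 mm⁴
Solid square: I = a⁴/12  ⇒  a = (12I)^(1/4) = (12×4.887×10^6)^(1/4) = 87.5 mm

a ≈ 87.5 mm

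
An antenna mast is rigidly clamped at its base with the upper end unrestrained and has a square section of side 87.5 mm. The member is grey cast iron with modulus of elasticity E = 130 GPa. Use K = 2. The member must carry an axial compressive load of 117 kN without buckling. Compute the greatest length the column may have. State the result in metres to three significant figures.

I = a⁴/12 = 87.5⁴/12 = 4.885×10^6 mm⁴
I = 4.885×10^-6 m⁴
At the buckling limit P_cr = P = 1.170×10^5 N
From P_cr = π²EI/(K·L)²:  L = (1/K)·√(π²EI/P_cr) = (1/2)·√(π²×1.30×10^11×4.885×10^-6/1.170×10^5)
L = 3.66 m

L_max ≈ 3.66 m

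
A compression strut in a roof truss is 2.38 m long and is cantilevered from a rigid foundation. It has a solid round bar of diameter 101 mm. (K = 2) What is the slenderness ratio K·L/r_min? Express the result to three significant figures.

For a solid circle r = d/4 = 101/4 = 25.25 mm
L_e = K·L = 2 × 2.38 m = 4.760 m = 4760.0 mm
λ = L_e / r_min = 4760.0 / 25.25 = 189

λ ≈ 189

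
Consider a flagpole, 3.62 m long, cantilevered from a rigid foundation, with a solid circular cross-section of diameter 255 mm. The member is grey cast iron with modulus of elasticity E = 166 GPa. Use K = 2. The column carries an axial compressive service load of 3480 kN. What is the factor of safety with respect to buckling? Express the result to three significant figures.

n ≈ 1.86

I = πd⁴/64 = π×255⁴/64 = 2.076×10^8 mm⁴
I = 2.076×10^8 mm⁴ = 2.076×10^-4 m⁴
Effective length L_e = K·L = 2 × 3.62 = 7.240 m
P_cr = π²EI / L_e² = π² × 166×10⁹ × 2.076×10^-4 / 7.240² = 6.487×10^6 N
Factor of safety n = P_cr / P = 6487.3 / 3480 = 1.86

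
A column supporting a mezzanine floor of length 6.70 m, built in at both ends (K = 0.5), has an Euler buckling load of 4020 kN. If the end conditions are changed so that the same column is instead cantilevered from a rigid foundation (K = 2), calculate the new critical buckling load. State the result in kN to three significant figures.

P_cr ∝ 1/K², so P_cr,new = P_cr,old × (K_old/K_new)² = 4020 × (0.5/2)²
= 4020 × 0.06250 = 251 kN

P_cr ≈ 251 kN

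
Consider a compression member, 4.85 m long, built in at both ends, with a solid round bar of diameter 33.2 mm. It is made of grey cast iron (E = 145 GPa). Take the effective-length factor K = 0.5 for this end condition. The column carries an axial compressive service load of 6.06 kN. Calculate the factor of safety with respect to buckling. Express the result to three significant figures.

I = πd⁴/64 = π×33.2⁴/64 = 5.964×10^4 mm⁴
I = 5.964×10^4 mm⁴ = 5.964×10^-8 m⁴
Effective length L_e = K·L = 0.5 × 4.85 = 2.425 m
P_cr = π²EI / L_e² = π² × 145×10⁹ × 5.964×10^-8 / 2.425² = 1.451×10^4 N
Factor of safety n = P_cr / P = 14.513 / 6.06 = 2.39

n ≈ 2.39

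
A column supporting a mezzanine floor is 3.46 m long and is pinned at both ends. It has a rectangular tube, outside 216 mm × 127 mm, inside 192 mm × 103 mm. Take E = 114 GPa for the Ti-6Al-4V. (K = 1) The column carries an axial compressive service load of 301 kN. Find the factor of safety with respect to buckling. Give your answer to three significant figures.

Weak-axis I_min = (h_o·b_o³ − h_i·b_i³)/12 with b_o = 127, b_i = 103.0 mm (shorter outer/inner sides).
I_min = (216×127³ − 192.0×103.0³)/12 = 1.939×10^7 mm⁴
I = 1.939×10^7 mm⁴ = 1.939×10^-5 m⁴
Effective length L_e = K·L = 1 × 3.46 = 3.460 m
P_cr = π²EI / L_e² = π² × 114×10⁹ × 1.939×10^-5 / 3.460² = 1.822×10^6 N
Factor of safety n = P_cr / P = 1822.1 / 301 = 6.05

n ≈ 6.05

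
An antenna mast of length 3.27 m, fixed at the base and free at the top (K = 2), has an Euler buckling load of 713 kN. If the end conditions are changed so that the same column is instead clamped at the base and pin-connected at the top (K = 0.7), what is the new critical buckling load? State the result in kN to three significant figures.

P_cr ≈ 5820 kN

P_cr ∝ 1/K², so P_cr,new = P_cr,old × (K_old/K_new)² = 713 × (2/0.7)²
= 713 × 8.163 = 5820 kN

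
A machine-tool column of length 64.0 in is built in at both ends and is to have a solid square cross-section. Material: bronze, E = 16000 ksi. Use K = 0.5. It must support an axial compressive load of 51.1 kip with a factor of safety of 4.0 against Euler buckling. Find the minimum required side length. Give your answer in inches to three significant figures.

a ≈ 2.00 in

Required P_cr = n·P = 4.0 × 51.1 = 204.4 kip
L_e = K·L = 0.5 × 64.0 = 32.00 in
Required I = P_cr·L_e²/(π²E) = 2.044×10^5 × 32.00² / (π² × 1.60×10^7) = 1.325 in⁴
Solid square: I = a⁴/12  ⇒  a = (12I)^(1/4) = (12×1.325)^(1/4) = 2.00 in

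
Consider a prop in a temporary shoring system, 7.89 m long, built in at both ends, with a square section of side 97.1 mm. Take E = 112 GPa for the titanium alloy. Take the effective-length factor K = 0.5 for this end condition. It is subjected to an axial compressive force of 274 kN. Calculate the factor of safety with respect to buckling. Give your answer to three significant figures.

n ≈ 1.92

I = a⁴/12 = 97.1⁴/12 = 7.408×10^6 mm⁴
I = 7.408×10^6 mm⁴ = 7.408×10^-6 m⁴
Effective length L_e = K·L = 0.5 × 7.89 = 3.945 m
P_cr = π²EI / L_e² = π² × 112×10⁹ × 7.408×10^-6 / 3.945² = 5.262×10^5 N
Factor of safety n = P_cr / P = 526.16 / 274 = 1.92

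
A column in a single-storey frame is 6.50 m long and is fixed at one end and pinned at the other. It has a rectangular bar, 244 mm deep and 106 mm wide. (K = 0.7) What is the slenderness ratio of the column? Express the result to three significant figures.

Buckling occurs about the weak axis: I_min = h·b³/12 with b = 106 mm (the shorter side).
I_min = 244×106³/12 = 2.422×10^7 mm⁴
A = 2.586×10^4 mm²;  r_min = √(I/A) = √(2.422×10^7/2.586×10^4) = 30.60 mm
L_e = K·L = 0.7 × 6.50 m = 4.550 m = 4550.0 mm
λ = L_e / r_min = 4550.0 / 30.60 = 149

λ ≈ 149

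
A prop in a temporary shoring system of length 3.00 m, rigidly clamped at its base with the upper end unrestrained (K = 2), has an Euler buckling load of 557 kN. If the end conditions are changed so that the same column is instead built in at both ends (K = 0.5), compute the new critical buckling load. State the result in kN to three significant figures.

P_cr ≈ 8910 kN

P_cr ∝ 1/K², so P_cr,new = P_cr,old × (K_old/K_new)² = 557 × (2/0.5)²
= 557 × 16.00 = 8910 kN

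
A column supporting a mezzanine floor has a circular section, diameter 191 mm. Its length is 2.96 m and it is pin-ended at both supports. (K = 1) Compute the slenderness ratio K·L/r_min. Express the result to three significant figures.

I = πd⁴/64 = π×191⁴/64 = 6.533×10^7 mm⁴
A = 2.865×10^4 mm²;  r_min = √(I/A) = √(6.533×10^7/2.865×10^4) = 47.75 mm
L_e = K·L = 1 × 2.96 m = 2.960 m = 2960.0 mm
λ = L_e / r_min = 2960.0 / 47.75 = 62.0

λ ≈ 62.0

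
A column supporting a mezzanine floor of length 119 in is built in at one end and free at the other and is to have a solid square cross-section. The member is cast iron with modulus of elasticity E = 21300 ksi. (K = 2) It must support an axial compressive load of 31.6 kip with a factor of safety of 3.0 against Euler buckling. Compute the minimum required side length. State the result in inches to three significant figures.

Required P_cr = n·P = 3.0 × 31.6 = 94.80 kip
L_e = K·L = 2 × 119 = 238.0 in
Required I = P_cr·L_e²/(π²E) = 9.480×10^4 × 238.0² / (π² × 2.13×10^7) = 25.54 in⁴
Solid square: I = a⁴/12  ⇒  a = (12I)^(1/4) = (12×25.54)^(1/4) = 4.18 in

a ≈ 4.18 in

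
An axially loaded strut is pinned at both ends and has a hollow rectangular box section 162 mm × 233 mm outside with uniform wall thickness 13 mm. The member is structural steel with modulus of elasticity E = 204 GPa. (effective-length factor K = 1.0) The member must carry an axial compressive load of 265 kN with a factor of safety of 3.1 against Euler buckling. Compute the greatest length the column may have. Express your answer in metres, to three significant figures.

Inner dimensions: h_i = 233 − 2×13 = 207.0 mm, b_i = 162 − 2×13 = 136.0 mm
Weak-axis I_min = (h_o·b_o³ − h_i·b_i³)/12 with b_o = 162, b_i = 136.0 mm (shorter outer/inner sides).
I_min = (233×162³ − 207.0×136.0³)/12 = 3.916×10^7 mm⁴
I = 3.916×10^-5 m⁴
Required critical load P_cr = n·P = 3.1 × 265 = 821.5 kN = 8.215×10^5 N
From P_cr = π²EI/(K·L)²:  L = (1/K)·√(π²EI/P_cr) = (1/1)·√(π²×2.04×10^11×3.916×10^-5/8.215×10^5)
L = 9.80 m

L_max ≈ 9.80 m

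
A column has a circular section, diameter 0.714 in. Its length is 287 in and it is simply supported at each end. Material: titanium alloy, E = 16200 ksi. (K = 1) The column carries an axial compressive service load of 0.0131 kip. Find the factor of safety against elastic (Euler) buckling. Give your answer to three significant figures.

n ≈ 1.89

I = πd⁴/64 = π×0.714⁴/64 = 1.276×10^-2 in⁴
Effective length L_e = K·L = 1 × 287 = 287.0 in
P_cr = π²EI / L_e² = π² × 16200×10³ × 1.276×10^-2 / 287.0² = 24.76 lb
Factor of safety n = P_cr / P = 0.024764 / 0.0131 = 1.89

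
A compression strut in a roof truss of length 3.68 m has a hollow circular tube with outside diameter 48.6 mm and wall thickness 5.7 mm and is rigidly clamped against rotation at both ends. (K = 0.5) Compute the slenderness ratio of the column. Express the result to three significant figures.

Inner diameter d_i = 48.6 − 2×5.7 = 37.20 mm
I = π(d_o⁴ − d_i⁴)/64 = π(48.6⁴ − 37.20⁴)/64 = 1.798×10^5 mm⁴
A = 768.2 mm²;  r_min = √(I/A) = √(1.798×10^5/768.2) = 15.30 mm
L_e = K·L = 0.5 × 3.68 m = 1.840 m = 1840.0 mm
λ = L_e / r_min = 1840.0 / 15.30 = 120

λ ≈ 120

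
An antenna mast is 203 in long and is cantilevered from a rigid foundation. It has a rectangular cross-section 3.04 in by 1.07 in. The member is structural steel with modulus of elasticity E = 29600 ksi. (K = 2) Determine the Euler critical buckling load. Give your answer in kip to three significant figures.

Buckling occurs about the weak axis: I_min = h·b³/12 with b = 1.07 in (the shorter side).
I_min = 3.04×1.07³/12 = 0.3103 in⁴
Effective length L_e = K·L = 2 × 203 = 406.0 in
P_cr = π²EI / L_e² = π² × 29600×10³ × 0.3103 / 406.0² = 550.0 lb

P_cr ≈ 0.550 kip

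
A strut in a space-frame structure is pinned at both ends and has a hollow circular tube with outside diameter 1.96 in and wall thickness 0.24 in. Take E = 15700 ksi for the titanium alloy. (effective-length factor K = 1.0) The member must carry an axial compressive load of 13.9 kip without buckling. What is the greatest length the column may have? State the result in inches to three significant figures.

Inner diameter d_i = 1.96 − 2×0.24 = 1.480 in
I = π(d_o⁴ − d_i⁴)/64 = π(1.96⁴ − 1.480⁴)/64 = 0.4889 in⁴
At the buckling limit P_cr = P = 1.390×10^4 lb
From P_cr = π²EI/(K·L)²:  L = (1/K)·√(π²EI/P_cr) = (1/1)·√(π²×1.57×10^7×0.4889/1.390×10^4)
L = 73.8 in

L_max ≈ 73.8 in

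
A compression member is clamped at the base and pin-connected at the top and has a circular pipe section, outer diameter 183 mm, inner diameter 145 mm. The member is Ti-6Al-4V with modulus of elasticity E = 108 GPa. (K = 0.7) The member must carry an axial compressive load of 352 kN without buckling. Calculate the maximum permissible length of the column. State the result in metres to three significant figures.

d_o = 183 mm, d_i = 145 mm
I = π(d_o⁴ − d_i⁴)/64 = π(183⁴ − 145.0⁴)/64 = 3.335×10^7 mm⁴
I = 3.335×10^-5 m⁴
At the buckling limit P_cr = P = 3.520×10^5 N
From P_cr = π²EI/(K·L)²:  L = (1/K)·√(π²EI/P_cr) = (1/0.7)·√(π²×1.08×10^11×3.335×10^-5/3.520×10^5)
L = 14.4 m

L_max ≈ 14.4 m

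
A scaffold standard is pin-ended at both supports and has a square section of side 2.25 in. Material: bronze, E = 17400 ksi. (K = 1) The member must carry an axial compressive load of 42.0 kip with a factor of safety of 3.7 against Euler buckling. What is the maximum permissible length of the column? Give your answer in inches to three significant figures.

I = a⁴/12 = 2.25⁴/12 = 2.136 in⁴
Required critical load P_cr = n·P = 3.7 × 42.0 = 155.4 kip = 1.554×10^5 lb
From P_cr = π²EI/(K·L)²:  L = (1/K)·√(π²EI/P_cr) = (1/1)·√(π²×1.74×10^7×2.136/1.554×10^5)
L = 48.6 in

L_max ≈ 48.6 in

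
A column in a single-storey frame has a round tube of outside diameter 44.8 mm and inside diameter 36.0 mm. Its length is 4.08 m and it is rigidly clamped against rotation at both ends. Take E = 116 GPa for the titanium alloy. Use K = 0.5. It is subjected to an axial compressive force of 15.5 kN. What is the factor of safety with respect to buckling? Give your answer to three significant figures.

n ≈ 2.05

d_o = 44.8 mm, d_i = 36.0 mm
I = π(d_o⁴ − d_i⁴)/64 = π(44.8⁴ − 36.00⁴)/64 = 1.153×10^5 mm⁴
I = 1.153×10^5 mm⁴ = 1.153×10^-7 m⁴
Effective length L_e = K·L = 0.5 × 4.08 = 2.040 m
P_cr = π²EI / L_e² = π² × 116×10⁹ × 1.153×10^-7 / 2.040² = 3.172×10^4 N
Factor of safety n = P_cr / P = 31.716 / 15.5 = 2.05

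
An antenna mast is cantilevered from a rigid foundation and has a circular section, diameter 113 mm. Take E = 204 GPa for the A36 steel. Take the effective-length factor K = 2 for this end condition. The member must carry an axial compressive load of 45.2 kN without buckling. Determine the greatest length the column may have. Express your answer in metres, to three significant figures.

I = πd⁴/64 = π×113⁴/64 = 8.004×10^6 mm⁴
I = 8.004×10^-6 m⁴
At the buckling limit P_cr = P = 4.520×10^4 N
From P_cr = π²EI/(K·L)²:  L = (1/K)·√(π²EI/P_cr) = (1/2)·√(π²×2.04×10^11×8.004×10^-6/4.520×10^4)
L = 9.44 m

L_max ≈ 9.44 m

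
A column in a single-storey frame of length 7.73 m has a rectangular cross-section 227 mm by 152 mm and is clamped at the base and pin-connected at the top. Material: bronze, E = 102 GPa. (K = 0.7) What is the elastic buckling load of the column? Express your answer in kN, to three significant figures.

Buckling occurs about the weak axis: I_min = h·b³/12 with b = 152 mm (the shorter side).
I_min = 227×152³/12 = 6.643×10^7 mm⁴
I = 6.643×10^7 mm⁴ = 6.643×10^-5 m⁴
Effective length L_e = K·L = 0.7 × 7.73 = 5.411 m
P_cr = π²EI / L_e² = π² × 102×10⁹ × 6.643×10^-5 / 5.411² = 2.284×10^6 N

P_cr ≈ 2280 kN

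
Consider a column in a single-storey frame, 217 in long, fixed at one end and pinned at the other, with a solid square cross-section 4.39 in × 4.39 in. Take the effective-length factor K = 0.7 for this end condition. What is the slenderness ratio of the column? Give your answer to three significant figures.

I = a⁴/12 = 4.39⁴/12 = 30.95 in⁴
A = 19.27 in²;  r_min = √(I/A) = √(30.95/19.27) = 1.267 in
L_e = K·L = 0.7 × 217 = 151.9 in
λ = L_e / r_min = 151.90 / 1.267 = 120

λ ≈ 120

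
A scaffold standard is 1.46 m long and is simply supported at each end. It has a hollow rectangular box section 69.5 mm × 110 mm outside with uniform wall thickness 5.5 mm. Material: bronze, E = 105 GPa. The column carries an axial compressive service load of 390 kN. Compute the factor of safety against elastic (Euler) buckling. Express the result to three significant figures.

n ≈ 1.78

Inner dimensions: h_i = 110 − 2×5.5 = 99.00 mm, b_i = 69.5 − 2×5.5 = 58.50 mm
Weak-axis I_min = (h_o·b_o³ − h_i·b_i³)/12 with b_o = 69.5, b_i = 58.50 mm (shorter outer/inner sides).
I_min = (110×69.5³ − 99.00×58.50³)/12 = 1.426×10^6 mm⁴
I = 1.426×10^6 mm⁴ = 1.426×10^-6 m⁴
Effective length L_e = K·L = 1 × 1.46 = 1.460 m
P_cr = π²EI / L_e² = π² × 105×10⁹ × 1.426×10^-6 / 1.460² = 6.931×10^5 N
Factor of safety n = P_cr / P = 693.08 / 390 = 1.78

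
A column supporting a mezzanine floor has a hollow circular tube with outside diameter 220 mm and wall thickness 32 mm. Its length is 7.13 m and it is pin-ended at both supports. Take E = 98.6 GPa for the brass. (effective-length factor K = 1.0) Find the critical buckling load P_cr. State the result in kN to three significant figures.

P_cr ≈ 1640 kN

Inner diameter d_i = 220 − 2×32 = 156.0 mm
I = π(d_o⁴ − d_i⁴)/64 = π(220⁴ − 156.0⁴)/64 = 8.592×10^7 mm⁴
I = 8.592×10^7 mm⁴ = 8.592×10^-5 m⁴
Effective length L_e = K·L = 1 × 7.13 = 7.130 m
P_cr = π²EI / L_e² = π² × 98.6×10⁹ × 8.592×10^-5 / 7.130² = 1.645×10^6 N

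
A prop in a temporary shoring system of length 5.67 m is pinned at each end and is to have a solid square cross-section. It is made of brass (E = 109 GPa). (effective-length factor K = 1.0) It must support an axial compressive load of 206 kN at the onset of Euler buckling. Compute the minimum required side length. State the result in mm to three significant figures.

a ≈ 92.7 mm

L_e = K·L = 1 × 5.67 = 5.670 m
Required I = P_cr·L_e²/(π²E) = 2.060×10^5 × 5.670² / (π² × 1.09×10^11) = 6.156×10^-6 m⁴
I_req = 6.156×10^6 mm⁴
Solid square: I = a⁴/12  ⇒  a = (12I)^(1/4) = (12×6.156×10^6)^(1/4) = 92.7 mm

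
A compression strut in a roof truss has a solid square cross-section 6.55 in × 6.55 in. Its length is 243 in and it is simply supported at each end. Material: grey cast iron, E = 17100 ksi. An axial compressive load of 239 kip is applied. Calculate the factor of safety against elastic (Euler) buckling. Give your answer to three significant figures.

n ≈ 1.83

I = a⁴/12 = 6.55⁴/12 = 153.4 in⁴
Effective length L_e = K·L = 1 × 243 = 243.0 in
P_cr = π²EI / L_e² = π² × 17100×10³ × 153.4 / 243.0² = 4.384×10^5 lb
Factor of safety n = P_cr / P = 438.40 / 239 = 1.83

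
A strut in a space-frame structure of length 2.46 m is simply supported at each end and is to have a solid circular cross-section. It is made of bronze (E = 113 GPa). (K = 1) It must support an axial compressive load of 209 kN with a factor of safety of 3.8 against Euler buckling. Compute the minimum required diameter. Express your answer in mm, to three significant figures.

Required P_cr = n·P = 3.8 × 209 = 794.2 kN
L_e = K·L = 1 × 2.46 = 2.460 m
Required I = P_cr·L_e²/(π²E) = 7.942×10^5 × 2.460² / (π² × 1.13×10^11) = 4.309×10^-6 m⁴
I_req = 4.309×10^6 mm⁴
Solid circle: I = πd⁴/64  ⇒  d = (64I/π)^(1/4) = (64×4.309×10^6/π)^(1/4) = 96.8 mm

d ≈ 96.8 mm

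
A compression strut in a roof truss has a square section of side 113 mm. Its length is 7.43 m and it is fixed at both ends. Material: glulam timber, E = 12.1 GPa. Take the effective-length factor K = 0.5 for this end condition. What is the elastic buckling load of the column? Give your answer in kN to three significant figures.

I = a⁴/12 = 113⁴/12 = 1.359×10^7 mm⁴
I = 1.359×10^7 mm⁴ = 1.359×10^-5 m⁴
Effective length L_e = K·L = 0.5 × 7.43 = 3.715 m
P_cr = π²EI / L_e² = π² × 12.1×10⁹ × 1.359×10^-5 / 3.715² = 1.176×10^5 N

P_cr ≈ 118 kN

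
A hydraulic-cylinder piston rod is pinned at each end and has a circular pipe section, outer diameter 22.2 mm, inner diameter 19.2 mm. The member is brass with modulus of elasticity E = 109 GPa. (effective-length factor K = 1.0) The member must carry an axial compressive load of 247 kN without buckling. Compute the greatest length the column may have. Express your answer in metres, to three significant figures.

d_o = 22.2 mm, d_i = 19.2 mm
I = π(d_o⁴ − d_i⁴)/64 = π(22.2⁴ − 19.20⁴)/64 = 5.252×10^3 mm⁴
I = 5.252×10^-9 m⁴
At the buckling limit P_cr = P = 2.470×10^5 N
From P_cr = π²EI/(K·L)²:  L = (1/K)·√(π²EI/P_cr) = (1/1)·√(π²×1.09×10^11×5.252×10^-9/2.470×10^5)
L = 0.151 m

L_max ≈ 0.151 m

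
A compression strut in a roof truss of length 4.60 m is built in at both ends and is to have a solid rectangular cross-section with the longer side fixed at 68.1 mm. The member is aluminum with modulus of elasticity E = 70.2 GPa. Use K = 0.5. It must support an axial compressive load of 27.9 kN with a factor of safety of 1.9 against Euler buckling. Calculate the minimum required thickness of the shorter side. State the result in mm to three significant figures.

b ≈ 41.5 mm

Required P_cr = n·P = 1.9 × 27.9 = 53.01 kN
L_e = K·L = 0.5 × 4.60 = 2.300 m
Required I = P_cr·L_e²/(π²E) = 5.301×10^4 × 2.300² / (π² × 7.02×10^10) = 4.047×10^-7 m⁴
I_req = 4.047×10^5 mm⁴
Rectangle, weak axis: I_min = h·b³/12 with h = 68.1 mm fixed  ⇒  b = (12I/h)^(1/3) = 41.5 mm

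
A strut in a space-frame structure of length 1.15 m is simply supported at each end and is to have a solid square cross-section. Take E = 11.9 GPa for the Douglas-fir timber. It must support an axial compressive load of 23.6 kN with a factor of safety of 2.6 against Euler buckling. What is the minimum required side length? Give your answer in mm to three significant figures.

a ≈ 53.7 mm

Required P_cr = n·P = 2.6 × 23.6 = 61.36 kN
L_e = K·L = 1 × 1.15 = 1.150 m
Required I = P_cr·L_e²/(π²E) = 6.136×10^4 × 1.150² / (π² × 1.19×10^10) = 6.909×10^-7 m⁴
I_req = 6.909×10^5 mm⁴
Solid square: I = a⁴/12  ⇒  a = (12I)^(1/4) = (12×6.909×10^5)^(1/4) = 53.7 mm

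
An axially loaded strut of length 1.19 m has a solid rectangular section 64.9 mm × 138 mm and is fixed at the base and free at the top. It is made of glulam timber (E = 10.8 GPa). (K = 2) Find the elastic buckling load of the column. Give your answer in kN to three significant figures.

Buckling occurs about the weak axis: I_min = h·b³/12 with b = 64.9 mm (the shorter side).
I_min = 138×64.9³/12 = 3.144×10^6 mm⁴
I = 3.144×10^6 mm⁴ = 3.144×10^-6 m⁴
Effective length L_e = K·L = 2 × 1.19 = 2.380 m
P_cr = π²EI / L_e² = π² × 10.8×10⁹ × 3.144×10^-6 / 2.380² = 5.916×10^4 N

P_cr ≈ 59.2 kN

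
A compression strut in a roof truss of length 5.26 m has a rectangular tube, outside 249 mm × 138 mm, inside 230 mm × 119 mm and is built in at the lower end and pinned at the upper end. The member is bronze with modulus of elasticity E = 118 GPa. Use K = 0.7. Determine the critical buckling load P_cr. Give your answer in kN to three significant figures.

P_cr ≈ 1910 kN

Weak-axis I_min = (h_o·b_o³ − h_i·b_i³)/12 with b_o = 138, b_i = 119.0 mm (shorter outer/inner sides).
I_min = (249×138³ − 230.0×119.0³)/12 = 2.223×10^7 mm⁴
I = 2.223×10^7 mm⁴ = 2.223×10^-5 m⁴
Effective length L_e = K·L = 0.7 × 5.26 = 3.682 m
P_cr = π²EI / L_e² = π² × 118×10⁹ × 2.223×10^-5 / 3.682² = 1.910×10^6 N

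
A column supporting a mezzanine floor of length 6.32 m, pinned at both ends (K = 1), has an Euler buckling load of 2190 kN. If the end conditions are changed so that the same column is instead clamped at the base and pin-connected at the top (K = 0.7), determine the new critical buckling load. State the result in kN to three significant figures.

P_cr ∝ 1/K², so P_cr,new = P_cr,old × (K_old/K_new)² = 2190 × (1/0.7)²
= 2190 × 2.041 = 4470 kN

P_cr ≈ 4470 kN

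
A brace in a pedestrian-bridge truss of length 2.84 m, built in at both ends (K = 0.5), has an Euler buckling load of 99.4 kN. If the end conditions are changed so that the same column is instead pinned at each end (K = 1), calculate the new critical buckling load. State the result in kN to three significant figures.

P_cr ∝ 1/K², so P_cr,new = P_cr,old × (K_old/K_new)² = 99.4 × (0.5/1)²
= 99.4 × 0.2500 = 24.8 kN

P_cr ≈ 24.8 kN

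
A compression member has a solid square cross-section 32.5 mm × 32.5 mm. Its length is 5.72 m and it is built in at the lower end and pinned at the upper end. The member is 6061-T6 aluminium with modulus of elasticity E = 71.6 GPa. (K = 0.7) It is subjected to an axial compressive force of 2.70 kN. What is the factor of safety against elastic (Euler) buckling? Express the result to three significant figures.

I = a⁴/12 = 32.5⁴/12 = 9.297×10^4 mm⁴
I = 9.297×10^4 mm⁴ = 9.297×10^-8 m⁴
Effective length L_e = K·L = 0.7 × 5.72 = 4.004 m
P_cr = π²EI / L_e² = π² × 71.6×10⁹ × 9.297×10^-8 / 4.004² = 4.098×10^3 N
Factor of safety n = P_cr / P = 4.0980 / 2.70 = 1.52

n ≈ 1.52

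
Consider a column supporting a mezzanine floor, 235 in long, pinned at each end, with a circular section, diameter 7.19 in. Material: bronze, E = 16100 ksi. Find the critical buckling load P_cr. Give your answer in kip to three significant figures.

P_cr ≈ 377 kip

I = πd⁴/64 = π×7.19⁴/64 = 131.2 in⁴
Effective length L_e = K·L = 1 × 235 = 235.0 in
P_cr = π²EI / L_e² = π² × 16100×10³ × 131.2 / 235.0² = 3.775×10^5 lb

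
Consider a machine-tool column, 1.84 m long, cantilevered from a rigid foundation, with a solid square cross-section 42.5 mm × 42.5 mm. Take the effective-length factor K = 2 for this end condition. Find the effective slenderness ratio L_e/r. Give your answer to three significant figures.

For a square r = a/√12 = 42.5/√12 = 12.27 mm
L_e = K·L = 2 × 1.84 m = 3.680 m = 3680.0 mm
λ = L_e / r_min = 3680.0 / 12.27 = 300

λ ≈ 300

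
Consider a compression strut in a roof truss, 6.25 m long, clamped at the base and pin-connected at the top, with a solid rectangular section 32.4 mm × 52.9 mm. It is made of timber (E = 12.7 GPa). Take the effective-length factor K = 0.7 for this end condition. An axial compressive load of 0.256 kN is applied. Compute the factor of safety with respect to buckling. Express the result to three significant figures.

n ≈ 3.84

Buckling occurs about the weak axis: I_min = h·b³/12 with b = 32.4 mm (the shorter side).
I_min = 52.9×32.4³/12 = 1.499×10^5 mm⁴
I = 1.499×10^5 mm⁴ = 1.499×10^-7 m⁴
Effective length L_e = K·L = 0.7 × 6.25 = 4.375 m
P_cr = π²EI / L_e² = π² × 12.7×10⁹ × 1.499×10^-7 / 4.375² = 981.9 N
Factor of safety n = P_cr / P = 0.98188 / 0.256 = 3.84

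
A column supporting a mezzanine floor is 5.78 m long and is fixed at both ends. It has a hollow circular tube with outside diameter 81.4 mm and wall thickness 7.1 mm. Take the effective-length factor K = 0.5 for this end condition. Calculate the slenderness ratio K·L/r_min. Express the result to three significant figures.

Inner diameter d_i = 81.4 − 2×7.1 = 67.20 mm
I = π(d_o⁴ − d_i⁴)/64 = π(81.4⁴ − 67.20⁴)/64 = 1.154×10^6 mm⁴
A = 1.657×10^3 mm²;  r_min = √(I/A) = √(1.154×10^6/1.657×10^3) = 26.39 mm
L_e = K·L = 0.5 × 5.78 m = 2.890 m = 2890.0 mm
λ = L_e / r_min = 2890.0 / 26.39 = 110

λ ≈ 110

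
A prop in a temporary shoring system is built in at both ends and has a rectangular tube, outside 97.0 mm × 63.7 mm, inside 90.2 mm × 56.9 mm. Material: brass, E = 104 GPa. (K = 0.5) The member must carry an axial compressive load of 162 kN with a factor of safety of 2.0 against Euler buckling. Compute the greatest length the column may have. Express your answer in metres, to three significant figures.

Weak-axis I_min = (h_o·b_o³ − h_i·b_i³)/12 with b_o = 63.7, b_i = 56.90 mm (shorter outer/inner sides).
I_min = (97.0×63.7³ − 90.20×56.90³)/12 = 7.046×10^5 mm⁴
I = 7.046×10^-7 m⁴
Required critical load P_cr = n·P = 2.0 × 162 = 324.0 kN = 3.240×10^5 N
From P_cr = π²EI/(K·L)²:  L = (1/K)·√(π²EI/P_cr) = (1/0.5)·√(π²×1.04×10^11×7.046×10^-7/3.240×10^5)
L = 2.99 m

L_max ≈ 2.99 m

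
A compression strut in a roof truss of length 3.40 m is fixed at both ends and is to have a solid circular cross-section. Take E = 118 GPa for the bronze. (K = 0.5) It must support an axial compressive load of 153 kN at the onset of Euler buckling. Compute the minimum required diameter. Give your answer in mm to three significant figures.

d ≈ 52.7 mm

L_e = K·L = 0.5 × 3.40 = 1.700 m
Required I = P_cr·L_e²/(π²E) = 1.530×10^5 × 1.700² / (π² × 1.18×10^11) = 3.797×10^-7 m⁴
I_req = 3.797×10^5 mm⁴
Solid circle: I = πd⁴/64  ⇒  d = (64I/π)^(1/4) = (64×3.797×10^5/π)^(1/4) = 52.7 mm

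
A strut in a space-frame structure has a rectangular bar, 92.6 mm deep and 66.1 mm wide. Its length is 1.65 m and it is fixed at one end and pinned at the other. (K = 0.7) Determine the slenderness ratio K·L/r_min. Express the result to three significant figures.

For a rectangle r_min = b/√12 = 66.1/√12 = 19.08 mm
L_e = K·L = 0.7 × 1.65 m = 1.155 m = 1155.0 mm
λ = L_e / r_min = 1155.0 / 19.08 = 60.5

λ ≈ 60.5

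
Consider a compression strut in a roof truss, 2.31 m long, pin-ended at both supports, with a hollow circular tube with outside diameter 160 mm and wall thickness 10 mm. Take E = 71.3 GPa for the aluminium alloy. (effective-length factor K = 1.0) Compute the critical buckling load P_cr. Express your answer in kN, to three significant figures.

P_cr ≈ 1760 kN

Inner diameter d_i = 160 − 2×10 = 140.0 mm
I = π(d_o⁴ − d_i⁴)/64 = π(160⁴ − 140.0⁴)/64 = 1.331×10^7 mm⁴
I = 1.331×10^7 mm⁴ = 1.331×10^-5 m⁴
Effective length L_e = K·L = 1 × 2.31 = 2.310 m
P_cr = π²EI / L_e² = π² × 71.3×10⁹ × 1.331×10^-5 / 2.310² = 1.756×10^6 N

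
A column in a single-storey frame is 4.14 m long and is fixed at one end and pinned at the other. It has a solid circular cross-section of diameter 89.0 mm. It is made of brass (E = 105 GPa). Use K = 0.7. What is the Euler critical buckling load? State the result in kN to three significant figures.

I = πd⁴/64 = π×89.0⁴/64 = 3.080×10^6 mm⁴
I = 3.080×10^6 mm⁴ = 3.080×10^-6 m⁴
Effective length L_e = K·L = 0.7 × 4.14 = 2.898 m
P_cr = π²EI / L_e² = π² × 105×10⁹ × 3.080×10^-6 / 2.898² = 3.800×10^5 N

P_cr ≈ 380 kN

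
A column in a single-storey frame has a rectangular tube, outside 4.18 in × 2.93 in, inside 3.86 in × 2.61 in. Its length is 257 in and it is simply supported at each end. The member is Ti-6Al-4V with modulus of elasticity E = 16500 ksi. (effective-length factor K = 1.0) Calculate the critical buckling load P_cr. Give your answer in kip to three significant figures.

P_cr ≈ 7.50 kip

Weak-axis I_min = (h_o·b_o³ − h_i·b_i³)/12 with b_o = 2.93, b_i = 2.610 in (shorter outer/inner sides).
I_min = (4.18×2.93³ − 3.860×2.610³)/12 = 3.043 in⁴
Effective length L_e = K·L = 1 × 257 = 257.0 in
P_cr = π²EI / L_e² = π² × 16500×10³ × 3.043 / 257.0² = 7.502×10^3 lb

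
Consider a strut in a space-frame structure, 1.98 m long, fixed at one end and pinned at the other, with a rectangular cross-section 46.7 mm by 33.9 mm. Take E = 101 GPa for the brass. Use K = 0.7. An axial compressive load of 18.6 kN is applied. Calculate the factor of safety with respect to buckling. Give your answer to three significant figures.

Buckling occurs about the weak axis: I_min = h·b³/12 with b = 33.9 mm (the shorter side).
I_min = 46.7×33.9³/12 = 1.516×10^5 mm⁴
I = 1.516×10^5 mm⁴ = 1.516×10^-7 m⁴
Effective length L_e = K·L = 0.7 × 1.98 = 1.386 m
P_cr = π²EI / L_e² = π² × 101×10⁹ × 1.516×10^-7 / 1.386² = 7.867×10^4 N
Factor of safety n = P_cr / P = 78.674 / 18.6 = 4.23

n ≈ 4.23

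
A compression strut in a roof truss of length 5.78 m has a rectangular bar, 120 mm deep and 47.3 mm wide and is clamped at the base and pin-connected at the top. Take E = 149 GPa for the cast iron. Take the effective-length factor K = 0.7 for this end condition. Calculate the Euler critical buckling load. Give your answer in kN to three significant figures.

P_cr ≈ 95.1 kN

Buckling occurs about the weak axis: I_min = h·b³/12 with b = 47.3 mm (the shorter side).
I_min = 120×47.3³/12 = 1.058×10^6 mm⁴
I = 1.058×10^6 mm⁴ = 1.058×10^-6 m⁴
Effective length L_e = K·L = 0.7 × 5.78 = 4.046 m
P_cr = π²EI / L_e² = π² × 149×10⁹ × 1.058×10^-6 / 4.046² = 9.506×10^4 N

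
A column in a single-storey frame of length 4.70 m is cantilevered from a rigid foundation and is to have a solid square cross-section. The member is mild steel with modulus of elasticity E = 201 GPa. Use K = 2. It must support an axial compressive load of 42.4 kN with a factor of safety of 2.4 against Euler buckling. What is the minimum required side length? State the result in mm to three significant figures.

Required P_cr = n·P = 2.4 × 42.4 = 101.8 kN
L_e = K·L = 2 × 4.70 = 9.400 m
Required I = P_cr·L_e²/(π²E) = 1.018×10^5 × 9.400² / (π² × 2.01×10^11) = 4.532×10^-6 m⁴
I_req = 4.532×10^6 mm⁴
Solid square: I = a⁴/12  ⇒  a = (12I)^(1/4) = (12×4.532×10^6)^(1/4) = 85.9 mm

a ≈ 85.9 mm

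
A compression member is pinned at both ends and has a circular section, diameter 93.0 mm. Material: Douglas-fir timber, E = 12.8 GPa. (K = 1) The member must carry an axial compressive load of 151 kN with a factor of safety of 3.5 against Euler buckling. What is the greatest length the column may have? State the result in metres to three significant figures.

L_max ≈ 0.937 m

I = πd⁴/64 = π×93.0⁴/64 = 3.672×10^6 mm⁴
I = 3.672×10^-6 m⁴
Required critical load P_cr = n·P = 3.5 × 151 = 528.5 kN = 5.285×10^5 N
From P_cr = π²EI/(K·L)²:  L = (1/K)·√(π²EI/P_cr) = (1/1)·√(π²×1.28×10^10×3.672×10^-6/5.285×10^5)
L = 0.937 m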